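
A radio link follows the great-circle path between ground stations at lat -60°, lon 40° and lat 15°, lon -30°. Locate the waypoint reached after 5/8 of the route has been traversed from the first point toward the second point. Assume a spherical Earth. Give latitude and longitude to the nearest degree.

The haversine formula gives a central angle δ ≈ 1.630 rad (93.4°) between the endpoints.
Interpolate at f = 5/8 with slerp weights a = sin((1−f)δ)/sin δ ≈ 0.575, b = sin(fδ)/sin δ ≈ 0.853.
p = a·p₁ + b·p₂ ≈ (0.934, -0.227, -0.277); φ = arcsin(p_z) ≈ -16.09°, λ = atan2(p_y, p_x) ≈ -13.67°.

≈ lat -16°, lon -14°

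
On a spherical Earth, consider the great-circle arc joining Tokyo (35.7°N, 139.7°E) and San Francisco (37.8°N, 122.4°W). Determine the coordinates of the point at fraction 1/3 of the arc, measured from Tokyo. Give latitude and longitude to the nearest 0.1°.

≈ (46.7°N, 169.5°E)

From cos δ = sin φ₁ sin φ₂ + cos φ₁ cos φ₂ cos Δλ, the central angle is δ ≈ 1.298 rad (74.4°).
Interpolate at f = 1/3 with slerp weights a = sin((1−f)δ)/sin δ ≈ 0.791, b = sin(fδ)/sin δ ≈ 0.435.
p = a·p₁ + b·p₂ ≈ (-0.674, 0.125, 0.728); φ = arcsin(p_z) ≈ 46.73°, λ = atan2(p_y, p_x) ≈ 169.51°.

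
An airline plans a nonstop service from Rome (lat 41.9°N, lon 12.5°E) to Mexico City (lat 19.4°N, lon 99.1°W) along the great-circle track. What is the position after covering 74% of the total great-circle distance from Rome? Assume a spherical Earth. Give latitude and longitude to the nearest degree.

Convert each endpoint to a unit vector on the sphere (x = cos φ cos λ, y = cos φ sin λ, z = sin φ).
The central angle between the endpoints is δ = arccos(p₁·p₂) ≈ 1.607 rad (92.1°).
Interpolate at f = 0.74 with slerp weights a = sin((1−f)δ)/sin δ ≈ 0.406, b = sin(fδ)/sin δ ≈ 0.929.
p = a·p₁ + b·p₂ ≈ (0.157, -0.800, 0.580); φ = arcsin(p_z) ≈ 35.43°, λ = atan2(p_y, p_x) ≈ -78.92°.

≈ lat 35°N, lon 79°W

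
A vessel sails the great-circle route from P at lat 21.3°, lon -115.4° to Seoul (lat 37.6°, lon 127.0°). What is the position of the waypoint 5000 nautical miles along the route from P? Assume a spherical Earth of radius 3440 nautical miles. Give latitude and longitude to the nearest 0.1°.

≈ lat 44.2°, lon 142.9°

From cos δ = sin φ₁ sin φ₂ + cos φ₁ cos φ₂ cos Δλ, the central angle is δ ≈ 1.691 rad (96.9°). The total great-circle distance is δ·R ≈ 1.691 × 3440 ≈ 5819 nmi, so the target fraction is f = 5000/5819 ≈ 0.859.
Interpolate at f ≈ 0.859 with slerp weights a = sin((1−f)δ)/sin δ ≈ 0.237, b = sin(fδ)/sin δ ≈ 1.000.
p = a·p₁ + b·p₂ ≈ (-0.572, 0.433, 0.697); φ = arcsin(p_z) ≈ 44.16°, λ = atan2(p_y, p_x) ≈ 142.86°.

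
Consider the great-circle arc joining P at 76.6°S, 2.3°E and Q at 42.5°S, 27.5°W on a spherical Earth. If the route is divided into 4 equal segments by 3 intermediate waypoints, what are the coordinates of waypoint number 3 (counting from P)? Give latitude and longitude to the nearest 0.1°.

Write both endpoints as unit vectors p₁, p₂ with components (cos φ cos λ, cos φ sin λ, sin φ).
The central angle between the endpoints is δ = arccos(p₁·p₂) ≈ 0.634 rad (36.3°).
Interpolate at f = 3/4 with slerp weights a = sin((1−f)δ)/sin δ ≈ 0.266, b = sin(fδ)/sin δ ≈ 0.773.
p = a·p₁ + b·p₂ ≈ (0.567, -0.261, -0.781); φ = arcsin(p_z) ≈ -51.38°, λ = atan2(p_y, p_x) ≈ -24.68°.

≈ 51.4°S, 24.7°W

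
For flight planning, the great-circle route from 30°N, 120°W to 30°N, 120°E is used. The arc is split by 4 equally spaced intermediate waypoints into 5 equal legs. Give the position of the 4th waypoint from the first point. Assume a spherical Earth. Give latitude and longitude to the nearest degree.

≈ 41°N, 140°E

The haversine formula gives a central angle δ ≈ 1.696 rad (97.2°) between the endpoints.
Interpolate at f = 4/5 with slerp weights a = sin((1−f)δ)/sin δ ≈ 0.335, b = sin(fδ)/sin δ ≈ 0.985.
p = a·p₁ + b·p₂ ≈ (-0.572, 0.487, 0.660); φ = arcsin(p_z) ≈ 41.31°, λ = atan2(p_y, p_x) ≈ 139.57°.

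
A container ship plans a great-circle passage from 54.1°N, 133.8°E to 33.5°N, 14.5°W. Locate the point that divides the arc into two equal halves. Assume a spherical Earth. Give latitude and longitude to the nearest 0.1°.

From cos δ = sin φ₁ sin φ₂ + cos φ₁ cos φ₂ cos Δλ, the central angle is δ ≈ 1.540 rad (88.2°).
Interpolate at f = 1/2 with slerp weights a = sin((1−f)δ)/sin δ ≈ 0.696, b = sin(fδ)/sin δ ≈ 0.696.
p = a·p₁ + b·p₂ ≈ (0.280, 0.149, 0.948); φ = arcsin(p_z) ≈ 71.52°, λ = atan2(p_y, p_x) ≈ 28.11°.

≈ 71.5°N, 28.1°E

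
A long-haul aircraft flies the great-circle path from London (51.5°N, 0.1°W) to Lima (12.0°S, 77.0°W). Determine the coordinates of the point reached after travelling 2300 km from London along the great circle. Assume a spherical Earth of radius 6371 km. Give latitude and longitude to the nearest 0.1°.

The haversine formula gives a central angle δ ≈ 1.596 rad (91.4°) between the endpoints. The total great-circle distance is δ·R ≈ 1.596 × 6371 ≈ 10165 km, so the target fraction is f = 2300/10165 ≈ 0.226.
Interpolate at f ≈ 0.226 with slerp weights a = sin((1−f)δ)/sin δ ≈ 0.944, b = sin(fδ)/sin δ ≈ 0.353.
p = a·p₁ + b·p₂ ≈ (0.666, -0.338, 0.666); φ = arcsin(p_z) ≈ 41.72°, λ = atan2(p_y, p_x) ≈ -26.91°.

≈ (41.7°N, 26.9°W)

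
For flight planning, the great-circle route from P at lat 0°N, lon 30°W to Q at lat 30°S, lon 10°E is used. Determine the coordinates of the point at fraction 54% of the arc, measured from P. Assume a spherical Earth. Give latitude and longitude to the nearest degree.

From cos δ = sin φ₁ sin φ₂ + cos φ₁ cos φ₂ cos Δλ, the central angle is δ ≈ 0.845 rad (48.4°).
Interpolate at f = 0.54 with slerp weights a = sin((1−f)δ)/sin δ ≈ 0.507, b = sin(fδ)/sin δ ≈ 0.589.
p = a·p₁ + b·p₂ ≈ (0.941, -0.165, -0.295); φ = arcsin(p_z) ≈ -17.13°, λ = atan2(p_y, p_x) ≈ -9.93°.

≈ lat 17°S, lon 10°W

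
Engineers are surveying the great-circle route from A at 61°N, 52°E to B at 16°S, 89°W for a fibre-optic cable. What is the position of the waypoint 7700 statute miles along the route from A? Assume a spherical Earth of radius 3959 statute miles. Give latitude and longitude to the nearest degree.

Convert each endpoint to a unit vector on the sphere (x = cos φ cos λ, y = cos φ sin λ, z = sin φ).
The central angle between the endpoints is δ = arccos(p₁·p₂) ≈ 2.218 rad (127.1°). The total great-circle distance is δ·R ≈ 2.218 × 3959 ≈ 8783 mi, so the target fraction is f = 7700/8783 ≈ 0.877.
Interpolate at f ≈ 0.877 with slerp weights a = sin((1−f)δ)/sin δ ≈ 0.339, b = sin(fδ)/sin δ ≈ 1.167.
p = a·p₁ + b·p₂ ≈ (0.121, -0.992, -0.026); φ = arcsin(p_z) ≈ -1.46°, λ = atan2(p_y, p_x) ≈ -83.07°.

≈ 1°S, 83°W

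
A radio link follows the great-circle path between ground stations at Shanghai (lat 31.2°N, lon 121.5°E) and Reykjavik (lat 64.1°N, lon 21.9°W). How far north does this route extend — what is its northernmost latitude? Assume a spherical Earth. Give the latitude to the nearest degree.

The great circle lies in the plane with unit normal n̂ = (p₁ × p₂)/|p₁ × p₂|.
Here n̂_z ≈ -0.226; the vertex latitude is φ_max = arccos|n̂_z| ≈ 76.9°.
Check via Clairaut: cos φ_max = |cos φ₁| · sin C = cos(31.2°)·sin(15.3°) ≈ 0.226, again giving ≈ 76.9°.

≈ 77°N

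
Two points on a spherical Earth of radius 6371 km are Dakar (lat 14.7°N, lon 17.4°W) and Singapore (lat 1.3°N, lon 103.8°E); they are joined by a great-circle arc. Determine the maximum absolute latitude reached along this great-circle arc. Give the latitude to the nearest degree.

The great circle lies in the plane with unit normal n̂ = (p₁ × p₂)/|p₁ × p₂|.
Here n̂_z ≈ +0.952; the vertex latitude is φ_max = arccos|n̂_z| ≈ 17.8°.

≈ 18°N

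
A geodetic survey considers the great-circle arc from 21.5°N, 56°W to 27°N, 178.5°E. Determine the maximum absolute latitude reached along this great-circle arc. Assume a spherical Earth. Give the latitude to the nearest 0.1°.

The great circle lies in the plane with unit normal n̂ = (p₁ × p₂)/|p₁ × p₂|.
Here n̂_z ≈ -0.711; the vertex latitude is φ_max = arccos|n̂_z| ≈ 44.7°.
Check via Clairaut: cos φ_max = |cos φ₁| · sin C = cos(21.5°)·sin(49.8°) ≈ 0.711, again giving ≈ 44.7°.

≈ 44.7°N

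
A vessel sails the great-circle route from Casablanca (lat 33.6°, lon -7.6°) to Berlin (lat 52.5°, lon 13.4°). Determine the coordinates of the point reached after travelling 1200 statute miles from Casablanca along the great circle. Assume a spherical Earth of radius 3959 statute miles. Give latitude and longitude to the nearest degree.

Write both endpoints as unit vectors p₁, p₂ with components (cos φ cos λ, cos φ sin λ, sin φ).
The central angle between the endpoints is δ = arccos(p₁·p₂) ≈ 0.422 rad (24.2°). The total great-circle distance is δ·R ≈ 0.422 × 3959 ≈ 1669 mi, so the target fraction is f = 1200/1669 ≈ 0.719.
Interpolate at f ≈ 0.719 with slerp weights a = sin((1−f)δ)/sin δ ≈ 0.289, b = sin(fδ)/sin δ ≈ 0.729.
p = a·p₁ + b·p₂ ≈ (0.670, 0.071, 0.739); φ = arcsin(p_z) ≈ 47.61°, λ = atan2(p_y, p_x) ≈ 6.05°.

≈ lat 48°, lon 6°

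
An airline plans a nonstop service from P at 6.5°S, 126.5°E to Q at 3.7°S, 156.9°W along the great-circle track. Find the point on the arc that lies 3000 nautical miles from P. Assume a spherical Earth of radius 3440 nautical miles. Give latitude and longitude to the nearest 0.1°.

≈ 5.9°S, 176.8°E

Convert each endpoint to a unit vector on the sphere (x = cos φ cos λ, y = cos φ sin λ, z = sin φ).
The central angle between the endpoints is δ = arccos(p₁·p₂) ≈ 1.331 rad (76.3°). The total great-circle distance is δ·R ≈ 1.331 × 3440 ≈ 4580 nmi, so the target fraction is f = 3000/4580 ≈ 0.655.
Interpolate at f ≈ 0.655 with slerp weights a = sin((1−f)δ)/sin δ ≈ 0.456, b = sin(fδ)/sin δ ≈ 0.788.
p = a·p₁ + b·p₂ ≈ (-0.993, 0.056, -0.103); φ = arcsin(p_z) ≈ -5.88°, λ = atan2(p_y, p_x) ≈ 176.78°.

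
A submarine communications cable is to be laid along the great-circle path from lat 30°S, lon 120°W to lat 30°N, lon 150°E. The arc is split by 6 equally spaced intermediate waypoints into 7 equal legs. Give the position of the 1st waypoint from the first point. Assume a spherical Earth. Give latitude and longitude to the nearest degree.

≈ lat 23°S, lon 134°W

Convert each endpoint to a unit vector on the sphere (x = cos φ cos λ, y = cos φ sin λ, z = sin φ).
The central angle between the endpoints is δ = arccos(p₁·p₂) ≈ 1.823 rad (104.5°).
Interpolate at f = 1/7 with slerp weights a = sin((1−f)δ)/sin δ ≈ 1.033, b = sin(fδ)/sin δ ≈ 0.266.
p = a·p₁ + b·p₂ ≈ (-0.647, -0.659, -0.383); φ = arcsin(p_z) ≈ -22.54°, λ = atan2(p_y, p_x) ≈ -134.44°.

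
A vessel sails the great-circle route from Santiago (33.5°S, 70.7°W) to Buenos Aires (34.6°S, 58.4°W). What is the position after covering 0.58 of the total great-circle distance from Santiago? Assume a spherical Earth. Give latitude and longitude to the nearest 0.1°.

The haversine formula gives a central angle δ ≈ 0.179 rad (10.2°) between the endpoints.
Interpolate at f = 0.58 with slerp weights a = sin((1−f)δ)/sin δ ≈ 0.422, b = sin(fδ)/sin δ ≈ 0.582.
p = a·p₁ + b·p₂ ≈ (0.367, -0.740, -0.563); φ = arcsin(p_z) ≈ -34.29°, λ = atan2(p_y, p_x) ≈ -63.60°.

≈ (34.3°S, 63.6°W)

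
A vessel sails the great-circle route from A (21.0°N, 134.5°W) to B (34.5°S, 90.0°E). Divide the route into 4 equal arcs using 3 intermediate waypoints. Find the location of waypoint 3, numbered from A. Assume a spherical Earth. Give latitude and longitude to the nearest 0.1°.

Write both endpoints as unit vectors p₁, p₂ with components (cos φ cos λ, cos φ sin λ, sin φ).
The central angle between the endpoints is δ = arccos(p₁·p₂) ≈ 2.422 rad (138.7°).
Interpolate at f = 3/4 with slerp weights a = sin((1−f)δ)/sin δ ≈ 0.863, b = sin(fδ)/sin δ ≈ 1.471.
p = a·p₁ + b·p₂ ≈ (-0.565, 0.638, -0.524); φ = arcsin(p_z) ≈ -31.60°, λ = atan2(p_y, p_x) ≈ 131.53°.

≈ (31.6°S, 131.5°E)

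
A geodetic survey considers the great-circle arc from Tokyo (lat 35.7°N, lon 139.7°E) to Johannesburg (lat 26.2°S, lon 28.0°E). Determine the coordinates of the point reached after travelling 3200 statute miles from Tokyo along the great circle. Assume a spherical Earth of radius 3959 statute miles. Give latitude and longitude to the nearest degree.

≈ lat 17°N, lon 92°E

Write both endpoints as unit vectors p₁, p₂ with components (cos φ cos λ, cos φ sin λ, sin φ).
The central angle between the endpoints is δ = arccos(p₁·p₂) ≈ 2.126 rad (121.8°). The total great-circle distance is δ·R ≈ 2.126 × 3959 ≈ 8417 mi, so the target fraction is f = 3200/8417 ≈ 0.380.
Interpolate at f ≈ 0.380 with slerp weights a = sin((1−f)δ)/sin δ ≈ 1.139, b = sin(fδ)/sin δ ≈ 0.851.
p = a·p₁ + b·p₂ ≈ (-0.031, 0.957, 0.289); φ = arcsin(p_z) ≈ 16.80°, λ = atan2(p_y, p_x) ≈ 91.88°.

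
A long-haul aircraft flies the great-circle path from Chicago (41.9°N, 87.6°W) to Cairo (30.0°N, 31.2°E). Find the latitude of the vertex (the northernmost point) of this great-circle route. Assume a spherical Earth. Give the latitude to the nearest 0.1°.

The great circle lies in the plane with unit normal n̂ = (p₁ × p₂)/|p₁ × p₂|.
Here n̂_z ≈ +0.565; the vertex latitude is φ_max = arccos|n̂_z| ≈ 55.6°.

≈ 55.6°N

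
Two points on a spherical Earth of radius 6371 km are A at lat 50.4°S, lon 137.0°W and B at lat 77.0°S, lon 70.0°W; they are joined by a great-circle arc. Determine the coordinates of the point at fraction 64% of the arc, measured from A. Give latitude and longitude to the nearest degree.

Write both endpoints as unit vectors p₁, p₂ with components (cos φ cos λ, cos φ sin λ, sin φ).
The central angle between the endpoints is δ = arccos(p₁·p₂) ≈ 0.632 rad (36.2°).
Interpolate at f = 0.64 with slerp weights a = sin((1−f)δ)/sin δ ≈ 0.382, b = sin(fδ)/sin δ ≈ 0.666.
p = a·p₁ + b·p₂ ≈ (-0.127, -0.307, -0.943); φ = arcsin(p_z) ≈ -70.61°, λ = atan2(p_y, p_x) ≈ -112.45°.

≈ lat 71°S, lon 112°W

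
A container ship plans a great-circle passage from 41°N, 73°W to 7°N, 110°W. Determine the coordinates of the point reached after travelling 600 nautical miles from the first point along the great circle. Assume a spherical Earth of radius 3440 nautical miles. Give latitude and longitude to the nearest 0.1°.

Convert each endpoint to a unit vector on the sphere (x = cos φ cos λ, y = cos φ sin λ, z = sin φ).
The central angle between the endpoints is δ = arccos(p₁·p₂) ≈ 0.825 rad (47.3°). The total great-circle distance is δ·R ≈ 0.825 × 3440 ≈ 2840 nmi, so the target fraction is f = 600/2840 ≈ 0.211.
Interpolate at f ≈ 0.211 with slerp weights a = sin((1−f)δ)/sin δ ≈ 0.825, b = sin(fδ)/sin δ ≈ 0.236.
p = a·p₁ + b·p₂ ≈ (0.102, -0.815, 0.570); φ = arcsin(p_z) ≈ 34.74°, λ = atan2(p_y, p_x) ≈ -82.88°.

≈ 34.7°N, 82.9°W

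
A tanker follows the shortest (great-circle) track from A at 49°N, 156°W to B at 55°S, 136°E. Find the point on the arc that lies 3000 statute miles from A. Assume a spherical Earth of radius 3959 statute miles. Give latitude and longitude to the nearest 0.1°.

≈ 10.9°N, 178.9°E

From cos δ = sin φ₁ sin φ₂ + cos φ₁ cos φ₂ cos Δλ, the central angle is δ ≈ 2.068 rad (118.5°). The total great-circle distance is δ·R ≈ 2.068 × 3959 ≈ 8189 mi, so the target fraction is f = 3000/8189 ≈ 0.366.
Interpolate at f ≈ 0.366 with slerp weights a = sin((1−f)δ)/sin δ ≈ 1.100, b = sin(fδ)/sin δ ≈ 0.782.
p = a·p₁ + b·p₂ ≈ (-0.982, 0.018, 0.189); φ = arcsin(p_z) ≈ 10.91°, λ = atan2(p_y, p_x) ≈ 178.94°.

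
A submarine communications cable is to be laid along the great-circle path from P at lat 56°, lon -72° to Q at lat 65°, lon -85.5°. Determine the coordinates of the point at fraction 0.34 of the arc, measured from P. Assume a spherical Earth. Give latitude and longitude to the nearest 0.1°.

≈ lat 59.2°, lon -75.8°

Write both endpoints as unit vectors p₁, p₂ with components (cos φ cos λ, cos φ sin λ, sin φ).
The central angle between the endpoints is δ = arccos(p₁·p₂) ≈ 0.194 rad (11.1°).
Interpolate at f = 0.34 with slerp weights a = sin((1−f)δ)/sin δ ≈ 0.662, b = sin(fδ)/sin δ ≈ 0.342.
p = a·p₁ + b·p₂ ≈ (0.126, -0.496, 0.859); φ = arcsin(p_z) ≈ 59.20°, λ = atan2(p_y, p_x) ≈ -75.78°.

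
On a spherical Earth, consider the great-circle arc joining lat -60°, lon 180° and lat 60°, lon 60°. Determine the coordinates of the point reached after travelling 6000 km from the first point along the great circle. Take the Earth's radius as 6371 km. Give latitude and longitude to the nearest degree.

The haversine formula gives a central angle δ ≈ 2.636 rad (151.0°) between the endpoints. The total great-circle distance is δ·R ≈ 2.636 × 6371 ≈ 16795 km, so the target fraction is f = 6000/16795 ≈ 0.357.
Interpolate at f ≈ 0.357 with slerp weights a = sin((1−f)δ)/sin δ ≈ 2.050, b = sin(fδ)/sin δ ≈ 1.670.
p = a·p₁ + b·p₂ ≈ (-0.607, 0.723, -0.329); φ = arcsin(p_z) ≈ -19.19°, λ = atan2(p_y, p_x) ≈ 130.02°.

≈ lat -19°, lon 130°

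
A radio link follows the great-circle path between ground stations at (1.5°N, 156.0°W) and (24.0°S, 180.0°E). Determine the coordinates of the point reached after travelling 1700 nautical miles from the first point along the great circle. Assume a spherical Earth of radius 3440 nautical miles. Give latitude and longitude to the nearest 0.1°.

≈ (19.6°S, 175.3°W)

Convert each endpoint to a unit vector on the sphere (x = cos φ cos λ, y = cos φ sin λ, z = sin φ).
The central angle between the endpoints is δ = arccos(p₁·p₂) ≈ 0.603 rad (34.5°). The total great-circle distance is δ·R ≈ 0.603 × 3440 ≈ 2074 nmi, so the target fraction is f = 1700/2074 ≈ 0.820.
Interpolate at f ≈ 0.820 with slerp weights a = sin((1−f)δ)/sin δ ≈ 0.192, b = sin(fδ)/sin δ ≈ 0.836.
p = a·p₁ + b·p₂ ≈ (-0.939, -0.078, -0.335); φ = arcsin(p_z) ≈ -19.58°, λ = atan2(p_y, p_x) ≈ -175.26°.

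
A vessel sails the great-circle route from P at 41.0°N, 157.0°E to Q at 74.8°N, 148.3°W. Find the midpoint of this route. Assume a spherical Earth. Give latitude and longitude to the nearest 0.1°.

≈ 60.1°N, 170.3°E

Write both endpoints as unit vectors p₁, p₂ with components (cos φ cos λ, cos φ sin λ, sin φ).
The central angle between the endpoints is δ = arccos(p₁·p₂) ≈ 0.727 rad (41.6°).
Interpolate at f = 1/2 with slerp weights a = sin((1−f)δ)/sin δ ≈ 0.535, b = sin(fδ)/sin δ ≈ 0.535.
p = a·p₁ + b·p₂ ≈ (-0.491, 0.084, 0.867); φ = arcsin(p_z) ≈ 60.13°, λ = atan2(p_y, p_x) ≈ 170.29°.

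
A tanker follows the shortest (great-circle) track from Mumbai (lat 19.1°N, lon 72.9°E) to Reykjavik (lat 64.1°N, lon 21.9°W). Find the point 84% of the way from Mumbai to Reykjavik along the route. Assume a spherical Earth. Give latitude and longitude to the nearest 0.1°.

From cos δ = sin φ₁ sin φ₂ + cos φ₁ cos φ₂ cos Δλ, the central angle is δ ≈ 1.308 rad (74.9°).
Interpolate at f = 0.84 with slerp weights a = sin((1−f)δ)/sin δ ≈ 0.215, b = sin(fδ)/sin δ ≈ 0.922.
p = a·p₁ + b·p₂ ≈ (0.434, 0.044, 0.900); φ = arcsin(p_z) ≈ 64.16°, λ = atan2(p_y, p_x) ≈ 5.80°.

≈ lat 64.2°N, lon 5.8°E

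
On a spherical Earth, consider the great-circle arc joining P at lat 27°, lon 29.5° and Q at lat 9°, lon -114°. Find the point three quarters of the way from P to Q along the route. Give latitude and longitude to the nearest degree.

≈ lat 31°, lon -89°

Write both endpoints as unit vectors p₁, p₂ with components (cos φ cos λ, cos φ sin λ, sin φ).
The central angle between the endpoints is δ = arccos(p₁·p₂) ≈ 2.261 rad (129.5°).
Interpolate at f = 3/4 with slerp weights a = sin((1−f)δ)/sin δ ≈ 0.694, b = sin(fδ)/sin δ ≈ 1.286.
p = a·p₁ + b·p₂ ≈ (0.022, -0.856, 0.516); φ = arcsin(p_z) ≈ 31.09°, λ = atan2(p_y, p_x) ≈ -88.55°.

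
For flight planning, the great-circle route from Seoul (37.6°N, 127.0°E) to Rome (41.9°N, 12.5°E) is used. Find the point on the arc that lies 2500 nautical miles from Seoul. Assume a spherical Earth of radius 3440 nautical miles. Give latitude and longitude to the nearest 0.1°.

Convert each endpoint to a unit vector on the sphere (x = cos φ cos λ, y = cos φ sin λ, z = sin φ).
The central angle between the endpoints is δ = arccos(p₁·p₂) ≈ 1.407 rad (80.6°). The total great-circle distance is δ·R ≈ 1.407 × 3440 ≈ 4841 nmi, so the target fraction is f = 2500/4841 ≈ 0.516.
Interpolate at f ≈ 0.516 with slerp weights a = sin((1−f)δ)/sin δ ≈ 0.638, b = sin(fδ)/sin δ ≈ 0.673.
p = a·p₁ + b·p₂ ≈ (0.185, 0.512, 0.839); φ = arcsin(p_z) ≈ 57.01°, λ = atan2(p_y, p_x) ≈ 70.10°.

≈ 57.0°N, 70.1°E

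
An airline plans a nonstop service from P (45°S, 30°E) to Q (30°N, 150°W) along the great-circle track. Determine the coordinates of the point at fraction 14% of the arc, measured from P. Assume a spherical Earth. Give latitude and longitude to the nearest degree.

≈ (68°S, 30°E)

Write both endpoints as unit vectors p₁, p₂ with components (cos φ cos λ, cos φ sin λ, sin φ).
The central angle between the endpoints is δ = arccos(p₁·p₂) ≈ 2.880 rad (165.0°).
Interpolate at f = 0.14 with slerp weights a = sin((1−f)δ)/sin δ ≈ 2.384, b = sin(fδ)/sin δ ≈ 1.516.
p = a·p₁ + b·p₂ ≈ (0.323, 0.186, -0.928); φ = arcsin(p_z) ≈ -68.10°, λ = atan2(p_y, p_x) ≈ 30.00°.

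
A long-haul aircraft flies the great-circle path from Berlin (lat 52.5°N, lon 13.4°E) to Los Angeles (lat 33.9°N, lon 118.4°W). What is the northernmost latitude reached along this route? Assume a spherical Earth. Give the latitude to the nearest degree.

The great circle lies in the plane with unit normal n̂ = (p₁ × p₂)/|p₁ × p₂|.
Here n̂_z ≈ -0.379; the vertex latitude is φ_max = arccos|n̂_z| ≈ 67.7°.
Check via Clairaut: cos φ_max = |cos φ₁| · sin C = cos(52.5°)·sin(38.5°) ≈ 0.379, again giving ≈ 67.7°.

≈ 68°N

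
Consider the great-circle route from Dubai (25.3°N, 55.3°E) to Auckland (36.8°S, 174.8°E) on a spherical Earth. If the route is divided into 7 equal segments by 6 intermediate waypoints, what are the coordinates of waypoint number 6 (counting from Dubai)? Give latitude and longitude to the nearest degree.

Convert each endpoint to a unit vector on the sphere (x = cos φ cos λ, y = cos φ sin λ, z = sin φ).
The central angle between the endpoints is δ = arccos(p₁·p₂) ≈ 2.230 rad (127.8°).
Interpolate at f = 6/7 with slerp weights a = sin((1−f)δ)/sin δ ≈ 0.396, b = sin(fδ)/sin δ ≈ 1.192.
p = a·p₁ + b·p₂ ≈ (-0.747, 0.381, -0.545); φ = arcsin(p_z) ≈ -33.02°, λ = atan2(p_y, p_x) ≈ 152.97°.

≈ 33°S, 153°E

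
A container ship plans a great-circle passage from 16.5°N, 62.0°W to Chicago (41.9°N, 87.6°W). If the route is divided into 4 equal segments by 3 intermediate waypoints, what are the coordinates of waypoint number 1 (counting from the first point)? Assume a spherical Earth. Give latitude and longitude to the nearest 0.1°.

The haversine formula gives a central angle δ ≈ 0.586 rad (33.6°) between the endpoints.
Interpolate at f = 1/4 with slerp weights a = sin((1−f)δ)/sin δ ≈ 0.769, b = sin(fδ)/sin δ ≈ 0.264.
p = a·p₁ + b·p₂ ≈ (0.355, -0.848, 0.395); φ = arcsin(p_z) ≈ 23.25°, λ = atan2(p_y, p_x) ≈ -67.30°.

≈ 23.3°N, 67.3°W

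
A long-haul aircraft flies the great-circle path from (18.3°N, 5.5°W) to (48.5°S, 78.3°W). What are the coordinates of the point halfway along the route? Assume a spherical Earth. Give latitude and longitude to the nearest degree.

≈ (18°S, 34°W)

Convert each endpoint to a unit vector on the sphere (x = cos φ cos λ, y = cos φ sin λ, z = sin φ).
The central angle between the endpoints is δ = arccos(p₁·p₂) ≈ 1.620 rad (92.8°).
Interpolate at f = 1/2 with slerp weights a = sin((1−f)δ)/sin δ ≈ 0.725, b = sin(fδ)/sin δ ≈ 0.725.
p = a·p₁ + b·p₂ ≈ (0.783, -0.536, -0.315); φ = arcsin(p_z) ≈ -18.39°, λ = atan2(p_y, p_x) ≈ -34.43°.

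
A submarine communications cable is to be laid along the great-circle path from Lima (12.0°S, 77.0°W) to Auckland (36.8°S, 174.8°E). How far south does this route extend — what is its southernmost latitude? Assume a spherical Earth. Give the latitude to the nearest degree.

The great circle lies in the plane with unit normal n̂ = (p₁ × p₂)/|p₁ × p₂|.
Here n̂_z ≈ -0.749; the vertex latitude is φ_max = arccos|n̂_z| ≈ 41.5°.
Check via Clairaut: cos φ_max = |cos φ₁| · sin C = cos(12.0°)·sin(130.0°) ≈ 0.749, again giving ≈ 41.5°.

≈ 41°S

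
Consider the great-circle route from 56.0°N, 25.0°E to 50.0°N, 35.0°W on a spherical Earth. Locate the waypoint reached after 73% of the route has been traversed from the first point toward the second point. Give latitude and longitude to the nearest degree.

Write both endpoints as unit vectors p₁, p₂ with components (cos φ cos λ, cos φ sin λ, sin φ).
The central angle between the endpoints is δ = arccos(p₁·p₂) ≈ 0.618 rad (35.4°).
Interpolate at f = 0.73 with slerp weights a = sin((1−f)δ)/sin δ ≈ 0.287, b = sin(fδ)/sin δ ≈ 0.753.
p = a·p₁ + b·p₂ ≈ (0.542, -0.210, 0.814); φ = arcsin(p_z) ≈ 54.50°, λ = atan2(p_y, p_x) ≈ -21.17°.

≈ 55°N, 21°W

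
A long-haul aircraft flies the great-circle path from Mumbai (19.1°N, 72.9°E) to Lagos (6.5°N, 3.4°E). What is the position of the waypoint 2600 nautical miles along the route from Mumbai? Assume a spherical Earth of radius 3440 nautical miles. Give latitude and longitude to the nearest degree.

Write both endpoints as unit vectors p₁, p₂ with components (cos φ cos λ, cos φ sin λ, sin φ).
The central angle between the endpoints is δ = arccos(p₁·p₂) ≈ 1.196 rad (68.5°). The total great-circle distance is δ·R ≈ 1.196 × 3440 ≈ 4115 nmi, so the target fraction is f = 2600/4115 ≈ 0.632.
Interpolate at f ≈ 0.632 with slerp weights a = sin((1−f)δ)/sin δ ≈ 0.458, b = sin(fδ)/sin δ ≈ 0.737.
p = a·p₁ + b·p₂ ≈ (0.858, 0.457, 0.233); φ = arcsin(p_z) ≈ 13.49°, λ = atan2(p_y, p_x) ≈ 28.04°.

≈ 13°N, 28°E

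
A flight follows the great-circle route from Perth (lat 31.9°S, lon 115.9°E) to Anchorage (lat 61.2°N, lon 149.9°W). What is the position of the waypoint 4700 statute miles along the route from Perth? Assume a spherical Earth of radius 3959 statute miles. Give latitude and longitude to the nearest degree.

≈ lat 27°N, lon 151°E

Convert each endpoint to a unit vector on the sphere (x = cos φ cos λ, y = cos φ sin λ, z = sin φ).
The central angle between the endpoints is δ = arccos(p₁·p₂) ≈ 2.086 rad (119.5°). The total great-circle distance is δ·R ≈ 2.086 × 3959 ≈ 8260 mi, so the target fraction is f = 4700/8260 ≈ 0.569.
Interpolate at f ≈ 0.569 with slerp weights a = sin((1−f)δ)/sin δ ≈ 0.900, b = sin(fδ)/sin δ ≈ 1.066.
p = a·p₁ + b·p₂ ≈ (-0.778, 0.430, 0.459); φ = arcsin(p_z) ≈ 27.29°, λ = atan2(p_y, p_x) ≈ 151.09°.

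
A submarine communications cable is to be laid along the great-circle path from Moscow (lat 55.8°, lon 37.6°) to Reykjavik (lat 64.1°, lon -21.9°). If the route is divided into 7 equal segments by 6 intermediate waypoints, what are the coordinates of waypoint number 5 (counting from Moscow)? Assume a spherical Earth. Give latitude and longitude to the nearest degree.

≈ lat 65°, lon -2°

From cos δ = sin φ₁ sin φ₂ + cos φ₁ cos φ₂ cos Δλ, the central angle is δ ≈ 0.518 rad (29.7°).
Interpolate at f = 5/7 with slerp weights a = sin((1−f)δ)/sin δ ≈ 0.298, b = sin(fδ)/sin δ ≈ 0.730.
p = a·p₁ + b·p₂ ≈ (0.429, -0.017, 0.903); φ = arcsin(p_z) ≈ 64.60°, λ = atan2(p_y, p_x) ≈ -2.25°.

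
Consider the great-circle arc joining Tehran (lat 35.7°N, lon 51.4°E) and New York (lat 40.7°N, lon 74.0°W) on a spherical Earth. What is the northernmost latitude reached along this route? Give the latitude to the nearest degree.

The great circle lies in the plane with unit normal n̂ = (p₁ × p₂)/|p₁ × p₂|.
Here n̂_z ≈ -0.502; the vertex latitude is φ_max = arccos|n̂_z| ≈ 59.9°.
Check via Clairaut: cos φ_max = |cos φ₁| · sin C = cos(35.7°)·sin(38.2°) ≈ 0.502, again giving ≈ 59.9°.

≈ 60°N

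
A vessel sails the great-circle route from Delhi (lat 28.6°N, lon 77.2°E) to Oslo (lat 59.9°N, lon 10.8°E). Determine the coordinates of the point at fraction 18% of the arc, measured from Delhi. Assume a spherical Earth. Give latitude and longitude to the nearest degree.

The haversine formula gives a central angle δ ≈ 0.939 rad (53.8°) between the endpoints.
Interpolate at f = 0.18 with slerp weights a = sin((1−f)δ)/sin δ ≈ 0.863, b = sin(fδ)/sin δ ≈ 0.208.
p = a·p₁ + b·p₂ ≈ (0.270, 0.758, 0.593); φ = arcsin(p_z) ≈ 36.39°, λ = atan2(p_y, p_x) ≈ 70.36°.

≈ lat 36°N, lon 70°E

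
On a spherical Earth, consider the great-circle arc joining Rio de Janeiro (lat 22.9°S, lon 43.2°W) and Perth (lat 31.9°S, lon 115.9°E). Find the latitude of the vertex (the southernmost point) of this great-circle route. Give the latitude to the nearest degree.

≈ 71°S

The great circle lies in the plane with unit normal n̂ = (p₁ × p₂)/|p₁ × p₂|.
Here n̂_z ≈ +0.328; the vertex latitude is φ_max = arccos|n̂_z| ≈ 70.9°.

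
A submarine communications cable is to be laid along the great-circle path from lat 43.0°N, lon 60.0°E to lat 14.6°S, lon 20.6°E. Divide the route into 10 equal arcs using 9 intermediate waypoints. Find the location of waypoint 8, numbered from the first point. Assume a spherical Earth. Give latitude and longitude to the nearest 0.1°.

Write both endpoints as unit vectors p₁, p₂ with components (cos φ cos λ, cos φ sin λ, sin φ).
The central angle between the endpoints is δ = arccos(p₁·p₂) ≈ 1.186 rad (68.0°).
Interpolate at f = 8/10 with slerp weights a = sin((1−f)δ)/sin δ ≈ 0.254, b = sin(fδ)/sin δ ≈ 0.877.
p = a·p₁ + b·p₂ ≈ (0.887, 0.459, -0.048); φ = arcsin(p_z) ≈ -2.76°, λ = atan2(p_y, p_x) ≈ 27.37°.

≈ lat 2.8°S, lon 27.4°E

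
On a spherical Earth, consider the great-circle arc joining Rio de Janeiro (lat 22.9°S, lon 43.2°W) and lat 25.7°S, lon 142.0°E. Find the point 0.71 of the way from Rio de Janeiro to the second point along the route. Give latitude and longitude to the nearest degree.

≈ lat 63°S, lon 151°E

Convert each endpoint to a unit vector on the sphere (x = cos φ cos λ, y = cos φ sin λ, z = sin φ).
The central angle between the endpoints is δ = arccos(p₁·p₂) ≈ 2.289 rad (131.1°).
Interpolate at f = 0.71 with slerp weights a = sin((1−f)δ)/sin δ ≈ 0.818, b = sin(fδ)/sin δ ≈ 1.326.
p = a·p₁ + b·p₂ ≈ (-0.392, 0.220, -0.893); φ = arcsin(p_z) ≈ -63.29°, λ = atan2(p_y, p_x) ≈ 150.74°.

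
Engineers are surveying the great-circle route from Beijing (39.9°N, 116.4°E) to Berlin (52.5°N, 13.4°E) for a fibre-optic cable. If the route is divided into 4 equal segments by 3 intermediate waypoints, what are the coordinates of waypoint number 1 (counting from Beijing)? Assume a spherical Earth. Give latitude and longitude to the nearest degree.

≈ 51°N, 99°E

Convert each endpoint to a unit vector on the sphere (x = cos φ cos λ, y = cos φ sin λ, z = sin φ).
The central angle between the endpoints is δ = arccos(p₁·p₂) ≈ 1.155 rad (66.2°).
Interpolate at f = 1/4 with slerp weights a = sin((1−f)δ)/sin δ ≈ 0.833, b = sin(fδ)/sin δ ≈ 0.311.
p = a·p₁ + b·p₂ ≈ (-0.100, 0.616, 0.781); φ = arcsin(p_z) ≈ 51.37°, λ = atan2(p_y, p_x) ≈ 99.20°.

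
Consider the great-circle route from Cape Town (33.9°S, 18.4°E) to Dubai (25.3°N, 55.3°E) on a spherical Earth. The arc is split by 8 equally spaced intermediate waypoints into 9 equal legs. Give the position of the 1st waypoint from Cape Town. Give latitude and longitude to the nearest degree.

Convert each endpoint to a unit vector on the sphere (x = cos φ cos λ, y = cos φ sin λ, z = sin φ).
The central angle between the endpoints is δ = arccos(p₁·p₂) ≈ 1.201 rad (68.8°).
Interpolate at f = 1/9 with slerp weights a = sin((1−f)δ)/sin δ ≈ 0.940, b = sin(fδ)/sin δ ≈ 0.143.
p = a·p₁ + b·p₂ ≈ (0.813, 0.352, -0.463); φ = arcsin(p_z) ≈ -27.58°, λ = atan2(p_y, p_x) ≈ 23.41°.

≈ 28°S, 23°E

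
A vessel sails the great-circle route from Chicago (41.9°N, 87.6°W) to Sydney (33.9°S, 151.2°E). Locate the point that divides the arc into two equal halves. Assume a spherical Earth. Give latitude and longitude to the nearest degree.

≈ 8°N, 154°W

Write both endpoints as unit vectors p₁, p₂ with components (cos φ cos λ, cos φ sin λ, sin φ).
The central angle between the endpoints is δ = arccos(p₁·p₂) ≈ 2.336 rad (133.8°).
Interpolate at f = 1/2 with slerp weights a = sin((1−f)δ)/sin δ ≈ 1.275, b = sin(fδ)/sin δ ≈ 1.275.
p = a·p₁ + b·p₂ ≈ (-0.888, -0.438, 0.140); φ = arcsin(p_z) ≈ 8.07°, λ = atan2(p_y, p_x) ≈ -153.72°.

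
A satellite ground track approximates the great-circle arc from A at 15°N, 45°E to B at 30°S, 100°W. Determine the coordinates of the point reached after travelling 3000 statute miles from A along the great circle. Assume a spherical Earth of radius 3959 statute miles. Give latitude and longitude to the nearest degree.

≈ 9°S, 8°E

From cos δ = sin φ₁ sin φ₂ + cos φ₁ cos φ₂ cos Δλ, the central angle is δ ≈ 2.523 rad (144.6°). The total great-circle distance is δ·R ≈ 2.523 × 3959 ≈ 9988 mi, so the target fraction is f = 3000/9988 ≈ 0.300.
Interpolate at f ≈ 0.300 with slerp weights a = sin((1−f)δ)/sin δ ≈ 1.692, b = sin(fδ)/sin δ ≈ 1.185.
p = a·p₁ + b·p₂ ≈ (0.977, 0.145, -0.155); φ = arcsin(p_z) ≈ -8.90°, λ = atan2(p_y, p_x) ≈ 8.43°.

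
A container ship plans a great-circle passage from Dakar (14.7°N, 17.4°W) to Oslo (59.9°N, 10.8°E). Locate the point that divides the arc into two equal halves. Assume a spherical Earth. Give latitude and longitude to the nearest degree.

Convert each endpoint to a unit vector on the sphere (x = cos φ cos λ, y = cos φ sin λ, z = sin φ).
The central angle between the endpoints is δ = arccos(p₁·p₂) ≈ 0.867 rad (49.7°).
Interpolate at f = 1/2 with slerp weights a = sin((1−f)δ)/sin δ ≈ 0.551, b = sin(fδ)/sin δ ≈ 0.551.
p = a·p₁ + b·p₂ ≈ (0.780, -0.108, 0.616); φ = arcsin(p_z) ≈ 38.06°, λ = atan2(p_y, p_x) ≈ -7.85°.

≈ 38°N, 8°W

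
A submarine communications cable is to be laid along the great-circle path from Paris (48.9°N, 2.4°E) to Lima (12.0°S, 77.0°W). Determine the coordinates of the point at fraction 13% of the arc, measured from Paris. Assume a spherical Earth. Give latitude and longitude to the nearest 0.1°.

Convert each endpoint to a unit vector on the sphere (x = cos φ cos λ, y = cos φ sin λ, z = sin φ).
The central angle between the endpoints is δ = arccos(p₁·p₂) ≈ 1.609 rad (92.2°).
Interpolate at f = 0.13 with slerp weights a = sin((1−f)δ)/sin δ ≈ 0.986, b = sin(fδ)/sin δ ≈ 0.208.
p = a·p₁ + b·p₂ ≈ (0.693, -0.171, 0.700); φ = arcsin(p_z) ≈ 44.42°, λ = atan2(p_y, p_x) ≈ -13.85°.

≈ (44.4°N, 13.8°W)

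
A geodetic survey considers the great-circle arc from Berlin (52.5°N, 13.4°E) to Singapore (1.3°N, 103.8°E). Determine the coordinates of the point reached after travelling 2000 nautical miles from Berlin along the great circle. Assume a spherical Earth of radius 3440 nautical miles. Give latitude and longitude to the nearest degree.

Write both endpoints as unit vectors p₁, p₂ with components (cos φ cos λ, cos φ sin λ, sin φ).
The central angle between the endpoints is δ = arccos(p₁·p₂) ≈ 1.557 rad (89.2°). The total great-circle distance is δ·R ≈ 1.557 × 3440 ≈ 5356 nmi, so the target fraction is f = 2000/5356 ≈ 0.373.
Interpolate at f ≈ 0.373 with slerp weights a = sin((1−f)δ)/sin δ ≈ 0.828, b = sin(fδ)/sin δ ≈ 0.549.
p = a·p₁ + b·p₂ ≈ (0.359, 0.650, 0.669); φ = arcsin(p_z) ≈ 42.03°, λ = atan2(p_y, p_x) ≈ 61.06°.

≈ 42°N, 61°E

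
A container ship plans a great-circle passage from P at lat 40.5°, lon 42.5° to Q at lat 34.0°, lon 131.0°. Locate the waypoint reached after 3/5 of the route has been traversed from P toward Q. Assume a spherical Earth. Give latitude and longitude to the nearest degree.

Convert each endpoint to a unit vector on the sphere (x = cos φ cos λ, y = cos φ sin λ, z = sin φ).
The central angle between the endpoints is δ = arccos(p₁·p₂) ≈ 1.181 rad (67.7°).
Interpolate at f = 3/5 with slerp weights a = sin((1−f)δ)/sin δ ≈ 0.492, b = sin(fδ)/sin δ ≈ 0.704.
p = a·p₁ + b·p₂ ≈ (-0.107, 0.693, 0.713); φ = arcsin(p_z) ≈ 45.48°, λ = atan2(p_y, p_x) ≈ 98.77°.

≈ lat 45°, lon 99°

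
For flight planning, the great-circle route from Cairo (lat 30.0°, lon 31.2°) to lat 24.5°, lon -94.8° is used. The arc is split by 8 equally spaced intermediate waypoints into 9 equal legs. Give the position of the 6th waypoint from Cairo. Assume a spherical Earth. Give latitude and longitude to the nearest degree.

≈ lat 44°, lon -59°

Write both endpoints as unit vectors p₁, p₂ with components (cos φ cos λ, cos φ sin λ, sin φ).
The central angle between the endpoints is δ = arccos(p₁·p₂) ≈ 1.830 rad (104.8°).
Interpolate at f = 6/9 with slerp weights a = sin((1−f)δ)/sin δ ≈ 0.592, b = sin(fδ)/sin δ ≈ 0.971.
p = a·p₁ + b·p₂ ≈ (0.365, -0.615, 0.699); φ = arcsin(p_z) ≈ 44.35°, λ = atan2(p_y, p_x) ≈ -59.32°.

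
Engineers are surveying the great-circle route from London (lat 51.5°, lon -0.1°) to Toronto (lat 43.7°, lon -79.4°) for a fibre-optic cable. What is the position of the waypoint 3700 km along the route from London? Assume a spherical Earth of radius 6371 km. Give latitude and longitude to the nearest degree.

Write both endpoints as unit vectors p₁, p₂ with components (cos φ cos λ, cos φ sin λ, sin φ).
The central angle between the endpoints is δ = arccos(p₁·p₂) ≈ 0.897 rad (51.4°). The total great-circle distance is δ·R ≈ 0.897 × 6371 ≈ 5712 km, so the target fraction is f = 3700/5712 ≈ 0.648.
Interpolate at f ≈ 0.648 with slerp weights a = sin((1−f)δ)/sin δ ≈ 0.398, b = sin(fδ)/sin δ ≈ 0.702.
p = a·p₁ + b·p₂ ≈ (0.341, -0.500, 0.796); φ = arcsin(p_z) ≈ 52.79°, λ = atan2(p_y, p_x) ≈ -55.69°.

≈ lat 53°, lon -56°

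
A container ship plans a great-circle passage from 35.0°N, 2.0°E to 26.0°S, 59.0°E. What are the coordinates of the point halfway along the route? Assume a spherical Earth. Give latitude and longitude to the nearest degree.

Write both endpoints as unit vectors p₁, p₂ with components (cos φ cos λ, cos φ sin λ, sin φ).
The central angle between the endpoints is δ = arccos(p₁·p₂) ≈ 1.421 rad (81.4°).
Interpolate at f = 1/2 with slerp weights a = sin((1−f)δ)/sin δ ≈ 0.660, b = sin(fδ)/sin δ ≈ 0.660.
p = a·p₁ + b·p₂ ≈ (0.845, 0.527, 0.089); φ = arcsin(p_z) ≈ 5.12°, λ = atan2(p_y, p_x) ≈ 31.94°.

≈ 5°N, 32°E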